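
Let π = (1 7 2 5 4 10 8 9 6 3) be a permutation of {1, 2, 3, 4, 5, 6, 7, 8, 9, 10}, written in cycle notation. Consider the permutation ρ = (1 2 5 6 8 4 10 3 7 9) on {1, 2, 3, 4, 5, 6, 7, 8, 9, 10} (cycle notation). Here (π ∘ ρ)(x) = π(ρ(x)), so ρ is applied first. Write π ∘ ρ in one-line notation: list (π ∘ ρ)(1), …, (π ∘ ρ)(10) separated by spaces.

Chase each element through ρ then π: 1 → 2 → 5; 2 → 5 → 4; 3 → 7 → 2; 4 → 10 → 8; 5 → 6 → 3; 6 → 8 → 9; 7 → 9 → 6; 8 → 4 → 10; 9 → 1 → 7; 10 → 3 → 1.
So π ∘ ρ in one-line form is 5 4 2 8 3 9 6 10 7 1.

5 4 2 8 3 9 6 10 7 1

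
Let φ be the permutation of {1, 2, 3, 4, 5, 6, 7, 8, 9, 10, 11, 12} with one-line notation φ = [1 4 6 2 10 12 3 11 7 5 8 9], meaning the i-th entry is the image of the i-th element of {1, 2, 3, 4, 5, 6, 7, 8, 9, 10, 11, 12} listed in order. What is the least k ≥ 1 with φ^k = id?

10

Decomposing into disjoint cycles gives cycle lengths 5, 2, 2, 2, 1.
The order of φ is the least common multiple of its cycle lengths: lcm(5, 2, 2, 2) = 10.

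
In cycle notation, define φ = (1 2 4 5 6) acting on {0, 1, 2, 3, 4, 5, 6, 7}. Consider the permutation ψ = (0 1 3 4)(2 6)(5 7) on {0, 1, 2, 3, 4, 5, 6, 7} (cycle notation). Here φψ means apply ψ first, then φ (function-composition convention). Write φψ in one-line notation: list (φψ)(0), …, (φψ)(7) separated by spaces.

(φψ)(x) = φ(ψ(x)). Computing each image: φ(ψ(0)) = φ(1) = 2, φ(ψ(1)) = φ(3) = 3, φ(ψ(2)) = φ(6) = 1, φ(ψ(3)) = φ(4) = 5, φ(ψ(4)) = φ(0) = 0, φ(ψ(5)) = φ(7) = 7, φ(ψ(6)) = φ(2) = 4, φ(ψ(7)) = φ(5) = 6.
Hence φψ = [2 3 1 5 0 7 4 6].

2 3 1 5 0 7 4 6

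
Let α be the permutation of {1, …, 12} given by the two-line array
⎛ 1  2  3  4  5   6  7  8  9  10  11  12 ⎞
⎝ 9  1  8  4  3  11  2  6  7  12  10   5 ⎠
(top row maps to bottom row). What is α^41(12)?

10

Tracing 12 → 5 → … returns to 12 after 7 steps, so 12 lies in a 7-cycle (3, 8, 6, 11, 10, 12, 5).
Powers repeat with period 7 on this cycle, and 41 mod 7 = 6, so α^41(12) = α^6(12).
Advancing 6 steps from 12: 12 → 5 → 3 → 8 → 6 → 11 → 10.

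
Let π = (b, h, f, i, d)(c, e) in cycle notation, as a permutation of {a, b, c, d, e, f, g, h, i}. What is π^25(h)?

h lies in the 5-cycle (b, h, f, i, d).
On a 5-cycle, π^5 is the identity, so π^25 = π^0 there (25 ≡ 0 mod 5).
So π^25(h) = h.

h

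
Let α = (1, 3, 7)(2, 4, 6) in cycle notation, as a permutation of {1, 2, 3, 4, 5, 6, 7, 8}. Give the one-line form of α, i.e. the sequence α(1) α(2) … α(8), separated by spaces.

3 4 7 6 5 2 1 8

Reading each image from the cycles: 1↦3, 2↦4, 3↦7, 4↦6, 5↦5, 6↦2, 7↦1, 8↦8.
So the one-line form is 3 4 7 6 5 2 1 8.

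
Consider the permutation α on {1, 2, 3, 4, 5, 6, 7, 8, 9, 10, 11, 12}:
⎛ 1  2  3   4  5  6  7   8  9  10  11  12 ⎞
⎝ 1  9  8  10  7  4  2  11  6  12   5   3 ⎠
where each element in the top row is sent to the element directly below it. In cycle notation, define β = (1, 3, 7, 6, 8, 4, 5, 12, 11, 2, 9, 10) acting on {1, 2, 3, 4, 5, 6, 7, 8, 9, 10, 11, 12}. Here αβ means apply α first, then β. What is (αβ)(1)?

α(1) = 1, then β(1) = 3; composing gives (αβ)(1) = 3.

3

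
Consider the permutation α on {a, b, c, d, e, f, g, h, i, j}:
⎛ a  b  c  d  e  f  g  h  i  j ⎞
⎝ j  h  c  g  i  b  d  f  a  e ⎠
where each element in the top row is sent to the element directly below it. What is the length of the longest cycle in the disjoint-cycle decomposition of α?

Decomposing into disjoint cycles gives (a j e i)(b h f)(d g); the longest has length 4.

4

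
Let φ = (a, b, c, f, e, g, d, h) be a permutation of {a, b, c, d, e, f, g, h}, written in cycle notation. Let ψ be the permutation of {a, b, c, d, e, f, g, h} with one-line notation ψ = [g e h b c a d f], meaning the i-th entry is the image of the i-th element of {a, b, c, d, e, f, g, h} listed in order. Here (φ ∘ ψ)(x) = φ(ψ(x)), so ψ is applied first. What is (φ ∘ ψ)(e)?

f

First apply ψ: ψ(e) = c, then φ(c) = f. Thus (φ ∘ ψ)(e) = f.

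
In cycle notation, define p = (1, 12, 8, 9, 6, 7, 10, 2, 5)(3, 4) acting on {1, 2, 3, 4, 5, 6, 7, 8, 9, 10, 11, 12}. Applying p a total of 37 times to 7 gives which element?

7 lies in the 9-cycle (1, 12, 8, 9, 6, 7, 10, 2, 5).
On a 9-cycle, p^9 is the identity, so p^37 = p^1 there (37 ≡ 1 mod 9).
Stepping 1 place around the cycle: 7 → 10.

10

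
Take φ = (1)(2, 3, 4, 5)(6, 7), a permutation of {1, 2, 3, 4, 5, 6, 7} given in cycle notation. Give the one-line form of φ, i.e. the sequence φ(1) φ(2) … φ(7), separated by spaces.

1 3 4 5 2 7 6

Image by image: 1→1, 2→3, 3→4, 4→5, 5→2, 6→7, 7→6.
Listing these in domain order gives 1 3 4 5 2 7 6.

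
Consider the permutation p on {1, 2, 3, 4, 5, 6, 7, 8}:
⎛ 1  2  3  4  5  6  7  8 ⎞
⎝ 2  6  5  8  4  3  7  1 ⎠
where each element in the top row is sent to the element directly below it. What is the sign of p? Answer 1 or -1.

In disjoint-cycle form the cycle lengths are 7, 1.
A cycle of length ℓ contributes ℓ−1 transpositions, so p is a product of 6 transpositions — even.

1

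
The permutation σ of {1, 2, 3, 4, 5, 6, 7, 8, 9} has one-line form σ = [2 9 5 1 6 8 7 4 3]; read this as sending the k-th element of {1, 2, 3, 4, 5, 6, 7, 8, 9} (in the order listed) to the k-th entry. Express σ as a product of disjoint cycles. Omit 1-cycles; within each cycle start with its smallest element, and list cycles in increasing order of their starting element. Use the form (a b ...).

Start at 1 and follow images: 1 → 2 → 9 → 3 → 5 → 6 → 8 → 4 → 1, giving the cycle (1 2 9 3 5 6 8 4).
Continuing from each remaining unvisited element yields (1 2 9 3 5 6 8 4).

(1 2 9 3 5 6 8 4)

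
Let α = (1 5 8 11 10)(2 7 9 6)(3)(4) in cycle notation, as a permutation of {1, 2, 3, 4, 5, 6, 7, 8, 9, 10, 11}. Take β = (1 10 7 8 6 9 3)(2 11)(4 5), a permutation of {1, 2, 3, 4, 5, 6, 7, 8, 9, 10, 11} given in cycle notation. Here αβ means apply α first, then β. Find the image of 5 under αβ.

First apply α: α(5) = 8, then β(8) = 6. Thus (αβ)(5) = 6.

6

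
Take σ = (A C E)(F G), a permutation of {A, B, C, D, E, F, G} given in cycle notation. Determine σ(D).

D

D does not appear in any cycle of σ, so it is a fixed point: σ(D) = D.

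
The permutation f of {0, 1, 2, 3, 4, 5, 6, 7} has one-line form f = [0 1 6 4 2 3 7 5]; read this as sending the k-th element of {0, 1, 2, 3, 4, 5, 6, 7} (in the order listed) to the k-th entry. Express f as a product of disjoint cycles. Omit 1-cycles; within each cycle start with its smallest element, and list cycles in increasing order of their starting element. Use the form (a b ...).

Start at 2 and follow images: 2 → 6 → 7 → 5 → 3 → 4 → 2, giving the cycle (2 6 7 5 3 4).
Continuing from each remaining unvisited element yields (2 6 7 5 3 4).

(2 6 7 5 3 4)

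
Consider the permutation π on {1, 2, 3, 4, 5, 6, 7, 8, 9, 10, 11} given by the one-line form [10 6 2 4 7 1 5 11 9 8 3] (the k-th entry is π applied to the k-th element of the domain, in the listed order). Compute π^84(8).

Tracing 8 → 11 → … returns to 8 after 7 steps, so 8 lies in a 7-cycle (1 10 8 11 3 2 6).
Since the cycle has length 7, π^84 acts on it the same as π^0 (84 mod 7 = 0).
So π^84(8) = 8.

8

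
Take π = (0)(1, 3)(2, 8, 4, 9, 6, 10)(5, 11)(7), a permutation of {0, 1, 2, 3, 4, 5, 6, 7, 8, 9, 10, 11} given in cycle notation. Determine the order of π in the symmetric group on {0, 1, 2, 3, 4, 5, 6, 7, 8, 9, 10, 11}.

6

The cycle type of π is (6, 2, 2, 1, 1).
Since disjoint cycles commute, ord(π) = lcm(6, 2, 2) = 6.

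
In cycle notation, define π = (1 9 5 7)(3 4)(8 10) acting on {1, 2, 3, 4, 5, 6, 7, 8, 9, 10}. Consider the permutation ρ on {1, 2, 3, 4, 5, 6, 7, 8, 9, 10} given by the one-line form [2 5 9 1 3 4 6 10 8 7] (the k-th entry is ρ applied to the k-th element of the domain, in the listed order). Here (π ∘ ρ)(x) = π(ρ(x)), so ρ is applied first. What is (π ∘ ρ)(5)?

ρ(5) = 3, then π(3) = 4; composing gives (π ∘ ρ)(5) = 4.

4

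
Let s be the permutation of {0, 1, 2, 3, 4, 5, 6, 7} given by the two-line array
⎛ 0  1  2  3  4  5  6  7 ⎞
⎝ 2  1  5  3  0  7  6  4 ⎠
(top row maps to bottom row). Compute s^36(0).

Tracing 0 → 2 → … returns to 0 after 5 steps, so 0 lies in a 5-cycle (0 2 5 7 4).
On a 5-cycle, s^5 is the identity, so s^36 = s^1 there (36 ≡ 1 mod 5).
Stepping 1 place around the cycle: 0 → 2.

2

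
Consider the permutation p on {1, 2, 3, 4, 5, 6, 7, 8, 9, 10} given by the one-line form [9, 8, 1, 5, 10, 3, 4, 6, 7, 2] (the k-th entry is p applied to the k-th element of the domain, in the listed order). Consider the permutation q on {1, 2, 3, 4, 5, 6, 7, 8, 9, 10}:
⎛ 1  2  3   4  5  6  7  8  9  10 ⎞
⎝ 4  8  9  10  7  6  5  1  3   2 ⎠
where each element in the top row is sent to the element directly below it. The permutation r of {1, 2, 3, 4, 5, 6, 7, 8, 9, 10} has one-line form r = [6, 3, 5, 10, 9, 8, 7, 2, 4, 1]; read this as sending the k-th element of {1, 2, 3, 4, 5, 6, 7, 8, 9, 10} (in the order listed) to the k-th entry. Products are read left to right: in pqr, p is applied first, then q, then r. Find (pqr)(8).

8

Apply the permutations in order: p(8) = 6, then q(6) = 6, then r(6) = 8. So (pqr)(8) = 8.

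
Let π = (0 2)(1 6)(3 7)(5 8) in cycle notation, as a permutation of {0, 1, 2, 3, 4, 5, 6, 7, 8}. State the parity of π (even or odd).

The cycle lengths are 2, 2, 2, 2, 1.
A cycle is odd iff its length is even; π has 4 even-length cycles, so sgn(π) = (−1)^4 and π is even.

even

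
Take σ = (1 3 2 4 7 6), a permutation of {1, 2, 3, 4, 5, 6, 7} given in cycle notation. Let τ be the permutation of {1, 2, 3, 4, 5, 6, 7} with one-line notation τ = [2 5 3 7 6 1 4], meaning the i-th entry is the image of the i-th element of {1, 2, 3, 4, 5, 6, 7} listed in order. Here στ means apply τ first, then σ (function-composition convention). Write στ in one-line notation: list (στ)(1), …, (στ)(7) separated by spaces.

Chase each element through τ then σ: 1 → 2 → 4; 2 → 5 → 5; 3 → 3 → 2; 4 → 7 → 6; 5 → 6 → 1; 6 → 1 → 3; 7 → 4 → 7.
So στ in one-line form is 4 5 2 6 1 3 7.

4 5 2 6 1 3 7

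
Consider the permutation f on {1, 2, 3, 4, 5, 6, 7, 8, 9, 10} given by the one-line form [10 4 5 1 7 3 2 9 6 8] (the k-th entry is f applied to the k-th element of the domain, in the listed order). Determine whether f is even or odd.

In disjoint-cycle form the cycle lengths are 10.
A cycle is odd iff its length is even; f has 1 even-length cycle, so sgn(f) = (−1)^1 and f is odd.

odd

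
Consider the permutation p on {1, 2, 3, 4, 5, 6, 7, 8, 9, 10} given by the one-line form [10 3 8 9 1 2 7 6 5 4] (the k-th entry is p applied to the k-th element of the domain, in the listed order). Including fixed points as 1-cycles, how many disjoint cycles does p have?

3

The cycle decomposition is (1 10 4 9 5)(2 3 8 6)(7), which has 3 cycles (counting 1-cycles).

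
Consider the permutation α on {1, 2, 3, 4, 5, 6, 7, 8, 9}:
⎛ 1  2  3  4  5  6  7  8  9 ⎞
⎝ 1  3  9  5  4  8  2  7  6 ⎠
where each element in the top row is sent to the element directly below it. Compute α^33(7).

Tracing 7 → 2 → … returns to 7 after 6 steps, so 7 lies in a 6-cycle (2 3 9 6 8 7).
On a 6-cycle, α^6 is the identity, so α^33 = α^3 there (33 ≡ 3 mod 6).
Advancing 3 steps from 7: 7 → 2 → 3 → 9.

9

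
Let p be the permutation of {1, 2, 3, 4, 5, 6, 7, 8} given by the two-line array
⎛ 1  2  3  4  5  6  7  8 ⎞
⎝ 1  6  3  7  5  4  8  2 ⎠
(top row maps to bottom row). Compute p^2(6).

7

Tracing 6 → 4 → … returns to 6 after 5 steps, so 6 lies in a 5-cycle (2, 6, 4, 7, 8).
Advancing 2 steps from 6: 6 → 4 → 7.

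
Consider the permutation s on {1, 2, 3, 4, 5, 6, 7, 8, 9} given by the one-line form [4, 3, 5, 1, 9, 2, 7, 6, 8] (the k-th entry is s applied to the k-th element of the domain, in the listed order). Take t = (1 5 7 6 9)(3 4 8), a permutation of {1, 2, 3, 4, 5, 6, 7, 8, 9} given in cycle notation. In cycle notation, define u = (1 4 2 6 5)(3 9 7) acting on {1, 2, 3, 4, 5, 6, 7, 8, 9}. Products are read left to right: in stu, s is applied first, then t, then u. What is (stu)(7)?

5

Apply the permutations in order: s(7) = 7, then t(7) = 6, then u(6) = 5. So (stu)(7) = 5.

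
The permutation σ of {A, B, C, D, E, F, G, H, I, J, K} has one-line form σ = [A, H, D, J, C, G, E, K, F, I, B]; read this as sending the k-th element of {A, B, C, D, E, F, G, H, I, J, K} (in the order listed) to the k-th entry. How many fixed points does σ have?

The fixed points (elements with σ(x) = x) are {A}, so there is 1.

1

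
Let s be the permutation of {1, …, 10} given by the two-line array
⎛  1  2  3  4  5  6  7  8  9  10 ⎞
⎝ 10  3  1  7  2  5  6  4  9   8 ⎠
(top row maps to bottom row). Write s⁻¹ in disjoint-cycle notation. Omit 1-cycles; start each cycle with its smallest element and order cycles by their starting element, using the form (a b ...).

First write s in disjoint cycles: (1 10 8 4 7 6 5 2 3).
The inverse reverses every cycle; in canonical form, s⁻¹ = (1 3 2 5 6 7 4 8 10).

(1 3 2 5 6 7 4 8 10)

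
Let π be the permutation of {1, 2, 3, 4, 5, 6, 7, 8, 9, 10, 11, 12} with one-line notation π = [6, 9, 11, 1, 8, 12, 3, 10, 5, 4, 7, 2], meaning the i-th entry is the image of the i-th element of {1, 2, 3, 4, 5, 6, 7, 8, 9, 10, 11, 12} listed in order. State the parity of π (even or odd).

In disjoint-cycle form the cycle lengths are 9, 3.
A cycle of length ℓ contributes ℓ−1 transpositions, so π is a product of 8 + 2 = 10 transpositions — even.

even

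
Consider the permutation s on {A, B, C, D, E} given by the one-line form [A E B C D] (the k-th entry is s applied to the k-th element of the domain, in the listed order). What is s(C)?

B

C is element number 3 of the domain, and entry number 3 of the one-line form is B, so s(C) = B.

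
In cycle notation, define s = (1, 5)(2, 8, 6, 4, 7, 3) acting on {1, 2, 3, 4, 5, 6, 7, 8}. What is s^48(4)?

4

4 lies in the 6-cycle (2, 8, 6, 4, 7, 3).
Powers repeat with period 6 on this cycle, and 48 mod 6 = 0, so s^48(4) = s^0(4).
So s^48(4) = 4.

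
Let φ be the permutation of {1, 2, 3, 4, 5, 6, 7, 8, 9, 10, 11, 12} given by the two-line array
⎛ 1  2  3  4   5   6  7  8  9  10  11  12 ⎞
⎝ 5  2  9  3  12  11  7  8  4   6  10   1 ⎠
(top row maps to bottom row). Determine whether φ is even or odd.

even

In disjoint-cycle form the cycle lengths are 3, 3, 3, 1, 1, 1.
A cycle of length ℓ contributes ℓ−1 transpositions, so φ is a product of 2 + 2 + 2 = 6 transpositions — even.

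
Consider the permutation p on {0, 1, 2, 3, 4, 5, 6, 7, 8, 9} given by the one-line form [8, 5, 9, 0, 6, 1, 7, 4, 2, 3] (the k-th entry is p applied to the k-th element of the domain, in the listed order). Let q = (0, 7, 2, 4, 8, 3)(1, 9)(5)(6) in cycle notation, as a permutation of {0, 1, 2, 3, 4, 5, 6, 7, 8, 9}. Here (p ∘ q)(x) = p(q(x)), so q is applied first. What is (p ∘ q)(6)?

(p ∘ q)(6) = p(q(6)). q(6) = 6, then p(6) = 7. So (p ∘ q)(6) = 7.

7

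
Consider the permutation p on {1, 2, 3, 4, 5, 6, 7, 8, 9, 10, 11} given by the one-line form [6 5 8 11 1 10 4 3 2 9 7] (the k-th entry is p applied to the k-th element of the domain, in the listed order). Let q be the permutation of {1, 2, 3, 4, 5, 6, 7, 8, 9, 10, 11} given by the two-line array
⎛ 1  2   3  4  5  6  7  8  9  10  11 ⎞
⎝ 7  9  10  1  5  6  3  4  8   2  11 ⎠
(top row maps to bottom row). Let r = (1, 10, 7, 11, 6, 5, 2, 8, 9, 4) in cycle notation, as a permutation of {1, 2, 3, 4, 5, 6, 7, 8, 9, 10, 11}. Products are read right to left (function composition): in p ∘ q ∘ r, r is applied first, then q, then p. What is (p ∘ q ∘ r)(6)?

1

Chase 6: r(6) = 5; q(5) = 5; p(5) = 1. Hence (p ∘ q ∘ r)(6) = 1.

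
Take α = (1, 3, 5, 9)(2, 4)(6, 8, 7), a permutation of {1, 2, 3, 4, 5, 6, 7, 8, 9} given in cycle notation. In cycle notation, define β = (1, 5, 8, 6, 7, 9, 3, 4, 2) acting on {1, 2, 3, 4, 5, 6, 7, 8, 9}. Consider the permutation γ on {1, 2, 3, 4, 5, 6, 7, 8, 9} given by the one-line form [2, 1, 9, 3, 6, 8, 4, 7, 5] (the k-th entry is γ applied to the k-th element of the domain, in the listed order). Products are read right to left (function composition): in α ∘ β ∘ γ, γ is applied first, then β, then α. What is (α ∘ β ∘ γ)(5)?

Apply the permutations in order: γ(5) = 6, then β(6) = 7, then α(7) = 6. So (α ∘ β ∘ γ)(5) = 6.

6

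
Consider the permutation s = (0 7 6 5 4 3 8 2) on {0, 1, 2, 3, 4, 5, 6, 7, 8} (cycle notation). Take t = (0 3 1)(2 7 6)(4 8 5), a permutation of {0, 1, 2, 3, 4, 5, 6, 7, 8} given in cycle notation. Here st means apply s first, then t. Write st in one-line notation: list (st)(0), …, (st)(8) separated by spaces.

Chase each element through s then t: 0 → 7 → 6; 1 → 1 → 0; 2 → 0 → 3; 3 → 8 → 5; 4 → 3 → 1; 5 → 4 → 8; 6 → 5 → 4; 7 → 6 → 2; 8 → 2 → 7.
So st in one-line form is 6 0 3 5 1 8 4 2 7.

6 0 3 5 1 8 4 2 7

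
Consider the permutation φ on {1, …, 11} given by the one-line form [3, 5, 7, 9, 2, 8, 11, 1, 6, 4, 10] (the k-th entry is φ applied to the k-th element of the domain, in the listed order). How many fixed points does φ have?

0

No element satisfies φ(x) = x, so there are 0 fixed points.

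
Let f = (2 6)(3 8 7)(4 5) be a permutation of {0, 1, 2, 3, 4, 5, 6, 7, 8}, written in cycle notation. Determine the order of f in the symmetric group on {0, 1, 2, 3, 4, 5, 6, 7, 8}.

6

The cycle type of f is (3, 2, 2, 1, 1).
The order of f is the least common multiple of its cycle lengths: lcm(3, 2, 2) = 6.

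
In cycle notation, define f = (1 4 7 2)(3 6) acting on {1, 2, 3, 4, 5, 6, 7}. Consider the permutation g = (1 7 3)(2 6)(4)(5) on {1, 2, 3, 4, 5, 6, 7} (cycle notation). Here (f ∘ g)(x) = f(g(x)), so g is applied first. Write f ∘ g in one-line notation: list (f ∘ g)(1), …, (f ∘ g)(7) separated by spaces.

For each element, apply g then f: 1 → 7 → 2; 2 → 6 → 3; 3 → 1 → 4; 4 → 4 → 7; 5 → 5 → 5; 6 → 2 → 1; 7 → 3 → 6.
So f ∘ g in one-line form is 2 3 4 7 5 1 6.

2 3 4 7 5 1 6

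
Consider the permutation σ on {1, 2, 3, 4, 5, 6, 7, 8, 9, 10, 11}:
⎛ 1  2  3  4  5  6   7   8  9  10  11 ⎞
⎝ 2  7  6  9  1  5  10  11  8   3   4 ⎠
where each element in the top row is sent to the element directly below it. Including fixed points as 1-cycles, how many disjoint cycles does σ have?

The cycle decomposition is (1, 2, 7, 10, 3, 6, 5)(4, 9, 8, 11), which has 2 cycles (counting 1-cycles).

2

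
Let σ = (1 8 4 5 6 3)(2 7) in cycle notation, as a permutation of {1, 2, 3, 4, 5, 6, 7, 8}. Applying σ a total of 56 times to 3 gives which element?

3 lies in the 6-cycle (1 8 4 5 6 3).
On a 6-cycle, σ^6 is the identity, so σ^56 = σ^2 there (56 ≡ 2 mod 6).
Stepping 2 places around the cycle: 3 → 1 → 8.

8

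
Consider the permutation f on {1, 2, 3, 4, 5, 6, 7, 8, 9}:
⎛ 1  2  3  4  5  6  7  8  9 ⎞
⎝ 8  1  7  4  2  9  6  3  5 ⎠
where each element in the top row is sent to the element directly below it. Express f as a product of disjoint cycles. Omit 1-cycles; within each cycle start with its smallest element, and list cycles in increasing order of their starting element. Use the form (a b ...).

(1 8 3 7 6 9 5 2)

From 1: 1 → 8 → 3 → 7 → 6 → 9 → 5 → 2 → 1, closing the cycle (1 8 3 7 6 9 5 2).
Continuing from each remaining unvisited element yields (1 8 3 7 6 9 5 2).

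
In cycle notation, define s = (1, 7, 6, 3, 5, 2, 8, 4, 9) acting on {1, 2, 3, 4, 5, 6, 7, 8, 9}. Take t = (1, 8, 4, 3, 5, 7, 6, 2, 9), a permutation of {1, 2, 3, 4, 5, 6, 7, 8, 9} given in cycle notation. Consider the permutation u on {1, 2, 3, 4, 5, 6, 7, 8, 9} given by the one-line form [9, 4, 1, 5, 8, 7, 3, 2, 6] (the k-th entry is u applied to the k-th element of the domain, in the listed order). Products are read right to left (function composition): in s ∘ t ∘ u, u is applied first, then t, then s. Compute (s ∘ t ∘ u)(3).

4

(s ∘ t ∘ u)(3) = s(t(u(3))). u(3) = 1, then t(1) = 8, then s(8) = 4, so the result is 4.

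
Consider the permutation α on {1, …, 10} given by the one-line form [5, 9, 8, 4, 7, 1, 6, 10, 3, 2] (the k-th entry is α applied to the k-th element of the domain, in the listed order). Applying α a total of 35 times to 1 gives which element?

Tracing 1 → 5 → … returns to 1 after 4 steps, so 1 lies in a 4-cycle (1 5 7 6).
Powers repeat with period 4 on this cycle, and 35 mod 4 = 3, so α^35(1) = α^3(1).
Advancing 3 steps from 1: 1 → 5 → 7 → 6.

6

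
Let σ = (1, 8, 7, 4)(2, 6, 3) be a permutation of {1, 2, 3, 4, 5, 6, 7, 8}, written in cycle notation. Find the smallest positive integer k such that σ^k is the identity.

The cycle type of σ is (4, 3, 1).
The order is lcm(4, 3) = 12.

12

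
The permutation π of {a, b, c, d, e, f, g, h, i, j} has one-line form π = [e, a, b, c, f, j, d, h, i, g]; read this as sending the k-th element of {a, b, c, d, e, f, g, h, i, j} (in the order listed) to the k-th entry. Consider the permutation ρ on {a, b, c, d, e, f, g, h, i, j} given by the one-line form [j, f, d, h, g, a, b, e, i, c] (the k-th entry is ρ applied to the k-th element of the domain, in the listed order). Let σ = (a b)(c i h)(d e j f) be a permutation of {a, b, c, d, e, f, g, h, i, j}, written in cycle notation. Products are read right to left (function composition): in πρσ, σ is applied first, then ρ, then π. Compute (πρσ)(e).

b

Chase e: σ(e) = j; ρ(j) = c; π(c) = b. Hence (πρσ)(e) = b.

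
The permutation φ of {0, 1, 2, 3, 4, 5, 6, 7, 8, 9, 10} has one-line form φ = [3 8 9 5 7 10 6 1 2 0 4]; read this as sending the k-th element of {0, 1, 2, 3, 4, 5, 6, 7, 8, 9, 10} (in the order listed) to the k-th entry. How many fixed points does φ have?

1

The fixed points (elements with φ(x) = x) are {6}, so there is 1.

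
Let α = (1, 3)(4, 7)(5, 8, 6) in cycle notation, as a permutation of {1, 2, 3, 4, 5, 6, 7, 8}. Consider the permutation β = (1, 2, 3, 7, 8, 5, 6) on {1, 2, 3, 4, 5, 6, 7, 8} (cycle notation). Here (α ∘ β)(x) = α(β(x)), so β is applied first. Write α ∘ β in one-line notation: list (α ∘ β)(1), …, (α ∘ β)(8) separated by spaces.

(α ∘ β)(x) = α(β(x)). Computing each image: α(β(1)) = α(2) = 2, α(β(2)) = α(3) = 1, α(β(3)) = α(7) = 4, α(β(4)) = α(4) = 7, α(β(5)) = α(6) = 5, α(β(6)) = α(1) = 3, α(β(7)) = α(8) = 6, α(β(8)) = α(5) = 8.
Hence α ∘ β = [2 1 4 7 5 3 6 8].

2 1 4 7 5 3 6 8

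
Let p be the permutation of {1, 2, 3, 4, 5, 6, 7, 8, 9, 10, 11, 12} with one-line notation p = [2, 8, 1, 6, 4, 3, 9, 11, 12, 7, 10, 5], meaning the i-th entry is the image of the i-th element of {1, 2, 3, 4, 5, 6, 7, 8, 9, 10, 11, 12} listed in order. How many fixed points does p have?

0

No element satisfies p(x) = x, so there are 0 fixed points.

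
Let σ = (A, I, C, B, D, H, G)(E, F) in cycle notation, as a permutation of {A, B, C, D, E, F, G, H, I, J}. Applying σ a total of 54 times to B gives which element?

I

B lies in the 7-cycle (A, I, C, B, D, H, G).
On a 7-cycle, σ^7 is the identity, so σ^54 = σ^5 there (54 ≡ 5 mod 7).
Stepping 5 places around the cycle: B → D → H → G → A → I.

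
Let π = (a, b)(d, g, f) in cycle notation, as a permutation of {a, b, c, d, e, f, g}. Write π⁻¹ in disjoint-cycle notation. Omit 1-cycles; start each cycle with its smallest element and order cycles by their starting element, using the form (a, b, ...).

(a, b)(d, f, g)

Inverting a permutation written in cycle notation just reverses the order within every cycle.
After reversing and putting each cycle's least element first, π⁻¹ = (a, b)(d, f, g).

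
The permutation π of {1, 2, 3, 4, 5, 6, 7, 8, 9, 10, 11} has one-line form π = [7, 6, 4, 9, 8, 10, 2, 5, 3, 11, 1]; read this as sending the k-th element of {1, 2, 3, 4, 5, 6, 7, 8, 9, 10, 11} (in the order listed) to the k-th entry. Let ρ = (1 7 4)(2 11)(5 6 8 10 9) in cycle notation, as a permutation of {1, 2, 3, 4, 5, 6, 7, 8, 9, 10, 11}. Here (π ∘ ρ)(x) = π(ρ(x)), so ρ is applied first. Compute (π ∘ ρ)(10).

3

ρ(10) = 9, then π(9) = 3; composing gives (π ∘ ρ)(10) = 3.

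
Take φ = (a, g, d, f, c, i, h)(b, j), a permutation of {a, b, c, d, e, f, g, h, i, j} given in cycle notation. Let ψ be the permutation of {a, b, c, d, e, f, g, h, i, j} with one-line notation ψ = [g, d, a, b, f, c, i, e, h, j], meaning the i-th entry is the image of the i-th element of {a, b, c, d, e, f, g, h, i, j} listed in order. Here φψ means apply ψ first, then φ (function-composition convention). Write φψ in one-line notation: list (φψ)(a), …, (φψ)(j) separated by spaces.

d f g j c i h e a b

For each element, apply ψ then φ: a → g → d; b → d → f; c → a → g; d → b → j; e → f → c; f → c → i; g → i → h; h → e → e; i → h → a; j → j → b.
So φψ in one-line form is d f g j c i h e a b.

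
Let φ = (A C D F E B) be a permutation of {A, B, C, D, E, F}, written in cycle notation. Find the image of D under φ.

F

Within (A C D F E B), D ↦ F.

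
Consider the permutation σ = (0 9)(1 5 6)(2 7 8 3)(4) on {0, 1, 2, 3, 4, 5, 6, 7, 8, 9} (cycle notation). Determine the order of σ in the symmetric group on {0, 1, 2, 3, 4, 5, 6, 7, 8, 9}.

The cycle type of σ is (4, 3, 2, 1).
The order of σ is the least common multiple of its cycle lengths: lcm(4, 3, 2) = 12.

12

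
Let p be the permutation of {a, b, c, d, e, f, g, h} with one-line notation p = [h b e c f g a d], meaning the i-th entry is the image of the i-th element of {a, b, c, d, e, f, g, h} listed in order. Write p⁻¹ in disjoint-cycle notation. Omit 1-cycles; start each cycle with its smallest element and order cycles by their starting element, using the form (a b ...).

First write p in disjoint cycles: (a h d c e f g).
Reversing each cycle (and rotating so the smallest element leads) gives p⁻¹ = (a g f e c d h).

(a g f e c d h)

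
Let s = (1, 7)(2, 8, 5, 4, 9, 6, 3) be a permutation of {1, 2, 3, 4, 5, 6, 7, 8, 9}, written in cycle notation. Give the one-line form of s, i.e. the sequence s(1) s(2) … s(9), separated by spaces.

Reading each image from the cycles: 1↦7, 2↦8, 3↦2, 4↦9, 5↦4, 6↦3, 7↦1, 8↦5, 9↦6.
So the one-line form is 7 8 2 9 4 3 1 5 6.

7 8 2 9 4 3 1 5 6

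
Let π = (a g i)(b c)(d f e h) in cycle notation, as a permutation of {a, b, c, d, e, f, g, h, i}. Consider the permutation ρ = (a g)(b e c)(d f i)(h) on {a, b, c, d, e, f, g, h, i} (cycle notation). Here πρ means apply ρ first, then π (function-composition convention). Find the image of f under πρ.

a

ρ(f) = i, then π(i) = a; composing gives (πρ)(f) = a.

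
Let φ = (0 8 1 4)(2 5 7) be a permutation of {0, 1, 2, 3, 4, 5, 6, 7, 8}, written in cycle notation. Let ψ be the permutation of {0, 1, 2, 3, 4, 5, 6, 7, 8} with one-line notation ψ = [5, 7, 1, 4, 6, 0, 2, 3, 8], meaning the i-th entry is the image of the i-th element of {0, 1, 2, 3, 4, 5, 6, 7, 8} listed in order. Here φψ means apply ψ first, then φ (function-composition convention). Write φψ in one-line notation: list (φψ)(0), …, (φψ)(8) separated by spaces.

(φψ)(x) = φ(ψ(x)). Computing each image: φ(ψ(0)) = φ(5) = 7, φ(ψ(1)) = φ(7) = 2, φ(ψ(2)) = φ(1) = 4, φ(ψ(3)) = φ(4) = 0, φ(ψ(4)) = φ(6) = 6, φ(ψ(5)) = φ(0) = 8, φ(ψ(6)) = φ(2) = 5, φ(ψ(7)) = φ(3) = 3, φ(ψ(8)) = φ(8) = 1.
Hence φψ = [7 2 4 0 6 8 5 3 1].

7 2 4 0 6 8 5 3 1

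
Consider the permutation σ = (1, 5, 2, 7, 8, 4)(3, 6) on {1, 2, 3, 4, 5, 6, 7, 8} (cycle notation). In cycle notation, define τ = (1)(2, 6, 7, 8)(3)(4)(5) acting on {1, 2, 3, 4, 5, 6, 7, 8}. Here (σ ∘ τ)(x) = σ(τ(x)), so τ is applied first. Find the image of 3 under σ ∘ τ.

First apply τ: τ(3) = 3, then σ(3) = 6. Thus (σ ∘ τ)(3) = 6.

6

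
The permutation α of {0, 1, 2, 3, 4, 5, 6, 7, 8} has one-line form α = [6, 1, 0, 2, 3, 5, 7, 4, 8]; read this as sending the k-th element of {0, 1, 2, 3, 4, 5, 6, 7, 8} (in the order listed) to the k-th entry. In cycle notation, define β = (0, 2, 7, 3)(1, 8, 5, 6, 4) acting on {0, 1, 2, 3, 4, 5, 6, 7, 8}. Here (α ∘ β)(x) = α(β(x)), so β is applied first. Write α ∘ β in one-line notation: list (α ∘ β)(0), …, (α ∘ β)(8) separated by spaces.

(α ∘ β)(x) = α(β(x)). Computing each image: α(β(0)) = α(2) = 0, α(β(1)) = α(8) = 8, α(β(2)) = α(7) = 4, α(β(3)) = α(0) = 6, α(β(4)) = α(1) = 1, α(β(5)) = α(6) = 7, α(β(6)) = α(4) = 3, α(β(7)) = α(3) = 2, α(β(8)) = α(5) = 5.
Hence α ∘ β = [0 8 4 6 1 7 3 2 5].

0 8 4 6 1 7 3 2 5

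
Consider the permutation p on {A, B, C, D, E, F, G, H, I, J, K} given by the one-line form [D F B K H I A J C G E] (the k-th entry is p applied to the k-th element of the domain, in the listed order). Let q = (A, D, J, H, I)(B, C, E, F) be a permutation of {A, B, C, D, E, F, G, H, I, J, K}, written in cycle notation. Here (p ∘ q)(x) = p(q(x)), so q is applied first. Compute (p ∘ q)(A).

(p ∘ q)(A) = p(q(A)). q(A) = D, then p(D) = K. So (p ∘ q)(A) = K.

K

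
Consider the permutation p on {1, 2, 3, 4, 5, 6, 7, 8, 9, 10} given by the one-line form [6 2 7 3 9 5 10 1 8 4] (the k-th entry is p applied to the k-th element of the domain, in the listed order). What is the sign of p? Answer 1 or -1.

In disjoint-cycle form the cycle lengths are 5, 4, 1.
A cycle of length ℓ contributes ℓ−1 transpositions, so p is a product of 4 + 3 = 7 transpositions — odd.

-1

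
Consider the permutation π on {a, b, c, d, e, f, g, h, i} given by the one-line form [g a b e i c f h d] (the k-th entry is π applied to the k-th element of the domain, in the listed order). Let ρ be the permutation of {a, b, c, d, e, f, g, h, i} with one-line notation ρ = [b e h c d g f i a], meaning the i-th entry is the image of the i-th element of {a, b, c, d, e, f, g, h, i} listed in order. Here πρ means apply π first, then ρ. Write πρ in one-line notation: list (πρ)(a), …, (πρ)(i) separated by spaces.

f b e d a h g i c

Chase each element through π then ρ: a → g → f; b → a → b; c → b → e; d → e → d; e → i → a; f → c → h; g → f → g; h → h → i; i → d → c.
Collecting the images, πρ = [f b e d a h g i c].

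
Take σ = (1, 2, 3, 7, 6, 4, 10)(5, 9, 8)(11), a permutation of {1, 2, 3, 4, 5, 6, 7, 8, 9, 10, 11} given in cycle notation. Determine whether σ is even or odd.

The cycle lengths are 7, 3, 1.
A cycle is odd iff its length is even; σ has 0 even-length cycles, so sgn(σ) = (−1)^0 and σ is even.

even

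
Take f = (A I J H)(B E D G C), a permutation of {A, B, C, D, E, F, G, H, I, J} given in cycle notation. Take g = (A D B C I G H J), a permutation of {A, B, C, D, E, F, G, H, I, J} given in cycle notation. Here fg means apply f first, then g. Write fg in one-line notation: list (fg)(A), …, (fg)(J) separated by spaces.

(fg)(x) = g(f(x)). Computing each image: g(f(A)) = g(I) = G, g(f(B)) = g(E) = E, g(f(C)) = g(B) = C, g(f(D)) = g(G) = H, g(f(E)) = g(D) = B, g(f(F)) = g(F) = F, g(f(G)) = g(C) = I, g(f(H)) = g(A) = D, g(f(I)) = g(J) = A, g(f(J)) = g(H) = J.
Hence fg = [G E C H B F I D A J].

G E C H B F I D A J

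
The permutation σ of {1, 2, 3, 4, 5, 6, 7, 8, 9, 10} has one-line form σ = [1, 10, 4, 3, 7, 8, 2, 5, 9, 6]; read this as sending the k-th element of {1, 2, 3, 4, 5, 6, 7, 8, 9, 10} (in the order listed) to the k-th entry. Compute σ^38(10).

Tracing 10 → 6 → … returns to 10 after 6 steps, so 10 lies in a 6-cycle (2 10 6 8 5 7).
On a 6-cycle, σ^6 is the identity, so σ^38 = σ^2 there (38 ≡ 2 mod 6).
Advancing 2 steps from 10: 10 → 6 → 8.

8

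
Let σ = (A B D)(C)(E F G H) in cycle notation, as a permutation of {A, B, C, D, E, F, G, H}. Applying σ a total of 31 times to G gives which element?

F

G lies in the 4-cycle (E F G H).
On a 4-cycle, σ^4 is the identity, so σ^31 = σ^3 there (31 ≡ 3 mod 4).
Advancing 3 steps from G: G → H → E → F.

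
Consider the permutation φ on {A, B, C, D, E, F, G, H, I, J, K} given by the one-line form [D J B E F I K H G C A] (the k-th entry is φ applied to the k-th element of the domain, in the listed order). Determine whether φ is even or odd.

even

In disjoint-cycle form the cycle lengths are 7, 3, 1.
A cycle of length ℓ contributes ℓ−1 transpositions, so φ is a product of 6 + 2 = 8 transpositions — even.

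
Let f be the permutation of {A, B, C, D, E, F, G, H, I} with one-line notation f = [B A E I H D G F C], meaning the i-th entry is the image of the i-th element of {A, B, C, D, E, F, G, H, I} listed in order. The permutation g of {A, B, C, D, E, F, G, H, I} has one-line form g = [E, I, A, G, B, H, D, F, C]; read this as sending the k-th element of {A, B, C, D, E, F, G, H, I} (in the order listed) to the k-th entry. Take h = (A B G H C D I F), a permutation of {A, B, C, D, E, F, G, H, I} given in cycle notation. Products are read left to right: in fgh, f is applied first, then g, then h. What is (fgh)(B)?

(fgh)(B) = h(g(f(B))). f(B) = A, then g(A) = E, then h(E) = E, so the result is E.

E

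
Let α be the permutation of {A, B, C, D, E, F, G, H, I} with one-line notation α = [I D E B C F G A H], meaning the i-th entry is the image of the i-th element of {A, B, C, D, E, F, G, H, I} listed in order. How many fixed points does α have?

The fixed points (elements with α(x) = x) are {F, G}, so there are 2.

2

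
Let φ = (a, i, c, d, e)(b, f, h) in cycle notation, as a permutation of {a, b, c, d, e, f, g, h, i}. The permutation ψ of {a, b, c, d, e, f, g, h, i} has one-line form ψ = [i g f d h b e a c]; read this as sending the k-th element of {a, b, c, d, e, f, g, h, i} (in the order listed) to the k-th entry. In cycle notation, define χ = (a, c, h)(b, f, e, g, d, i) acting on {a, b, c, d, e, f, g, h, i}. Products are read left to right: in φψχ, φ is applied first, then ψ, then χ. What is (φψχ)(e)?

(φψχ)(e) = χ(ψ(φ(e))). φ(e) = a, then ψ(a) = i, then χ(i) = b, so the result is b.

b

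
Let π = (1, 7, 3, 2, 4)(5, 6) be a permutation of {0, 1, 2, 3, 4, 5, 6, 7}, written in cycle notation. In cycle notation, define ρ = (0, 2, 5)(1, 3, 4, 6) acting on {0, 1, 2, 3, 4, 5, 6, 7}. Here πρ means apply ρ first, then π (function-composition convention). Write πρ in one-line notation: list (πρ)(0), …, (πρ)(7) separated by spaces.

(πρ)(x) = π(ρ(x)). Computing each image: π(ρ(0)) = π(2) = 4, π(ρ(1)) = π(3) = 2, π(ρ(2)) = π(5) = 6, π(ρ(3)) = π(4) = 1, π(ρ(4)) = π(6) = 5, π(ρ(5)) = π(0) = 0, π(ρ(6)) = π(1) = 7, π(ρ(7)) = π(7) = 3.
Hence πρ = [4 2 6 1 5 0 7 3].

4 2 6 1 5 0 7 3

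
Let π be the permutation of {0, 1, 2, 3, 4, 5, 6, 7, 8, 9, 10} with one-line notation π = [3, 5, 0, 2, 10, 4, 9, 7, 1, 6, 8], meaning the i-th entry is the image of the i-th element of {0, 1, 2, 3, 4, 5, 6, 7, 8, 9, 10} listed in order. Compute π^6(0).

Tracing 0 → 3 → … returns to 0 after 3 steps, so 0 lies in a 3-cycle (0 3 2).
On a 3-cycle, π^3 is the identity, so π^6 = π^0 there (6 ≡ 0 mod 3).
So π^6(0) = 0.

0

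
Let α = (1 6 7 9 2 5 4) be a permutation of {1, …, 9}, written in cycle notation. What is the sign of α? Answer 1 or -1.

1

The cycle lengths are 7, 1, 1.
A cycle is odd iff its length is even; α has 0 even-length cycles, so sgn(α) = (−1)^0 and α is even.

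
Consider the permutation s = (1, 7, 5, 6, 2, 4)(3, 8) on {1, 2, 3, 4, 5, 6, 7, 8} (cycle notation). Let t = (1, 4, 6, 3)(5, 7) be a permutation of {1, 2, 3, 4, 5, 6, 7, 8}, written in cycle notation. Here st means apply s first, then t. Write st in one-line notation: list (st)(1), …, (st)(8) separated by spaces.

(st)(x) = t(s(x)). Computing each image: t(s(1)) = t(7) = 5, t(s(2)) = t(4) = 6, t(s(3)) = t(8) = 8, t(s(4)) = t(1) = 4, t(s(5)) = t(6) = 3, t(s(6)) = t(2) = 2, t(s(7)) = t(5) = 7, t(s(8)) = t(3) = 1.
Hence st = [5 6 8 4 3 2 7 1].

5 6 8 4 3 2 7 1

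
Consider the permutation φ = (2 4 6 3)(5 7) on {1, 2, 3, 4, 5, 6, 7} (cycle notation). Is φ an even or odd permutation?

The cycle lengths are 4, 2, 1.
A cycle is odd iff its length is even; φ has 2 even-length cycles, so sgn(φ) = (−1)^2 and φ is even.

even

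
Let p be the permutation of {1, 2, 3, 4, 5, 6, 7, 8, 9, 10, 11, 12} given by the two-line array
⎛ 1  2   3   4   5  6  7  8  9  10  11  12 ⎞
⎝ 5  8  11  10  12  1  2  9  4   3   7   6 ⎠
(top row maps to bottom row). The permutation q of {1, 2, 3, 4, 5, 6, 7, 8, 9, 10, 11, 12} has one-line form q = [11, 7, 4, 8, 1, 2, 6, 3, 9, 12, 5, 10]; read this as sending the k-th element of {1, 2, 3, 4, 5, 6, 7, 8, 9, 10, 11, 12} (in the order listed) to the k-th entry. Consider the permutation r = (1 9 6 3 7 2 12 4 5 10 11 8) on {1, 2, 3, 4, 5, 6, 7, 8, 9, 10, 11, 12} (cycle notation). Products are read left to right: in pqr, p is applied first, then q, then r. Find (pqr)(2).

Chase 2: p(2) = 8; q(8) = 3; r(3) = 7. Hence (pqr)(2) = 7.

7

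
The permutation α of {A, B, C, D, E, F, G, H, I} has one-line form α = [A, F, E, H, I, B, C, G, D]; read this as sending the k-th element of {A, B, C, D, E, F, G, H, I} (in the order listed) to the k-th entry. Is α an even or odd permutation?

even

In disjoint-cycle form the cycle lengths are 6, 2, 1.
A cycle of length ℓ contributes ℓ−1 transpositions, so α is a product of 5 + 1 = 6 transpositions — even.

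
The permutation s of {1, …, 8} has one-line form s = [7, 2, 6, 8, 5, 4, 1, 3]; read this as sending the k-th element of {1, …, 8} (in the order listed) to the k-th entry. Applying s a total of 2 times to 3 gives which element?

4

Tracing 3 → 6 → … returns to 3 after 4 steps, so 3 lies in a 4-cycle (3 6 4 8).
Advancing 2 steps from 3: 3 → 6 → 4.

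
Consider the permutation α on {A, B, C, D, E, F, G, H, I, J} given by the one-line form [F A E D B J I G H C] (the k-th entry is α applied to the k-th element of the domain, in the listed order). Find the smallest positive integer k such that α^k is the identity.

Writing α as disjoint cycles, the cycle lengths are 6, 3, 1.
Since disjoint cycles commute, ord(α) = lcm(6, 3) = 6.

6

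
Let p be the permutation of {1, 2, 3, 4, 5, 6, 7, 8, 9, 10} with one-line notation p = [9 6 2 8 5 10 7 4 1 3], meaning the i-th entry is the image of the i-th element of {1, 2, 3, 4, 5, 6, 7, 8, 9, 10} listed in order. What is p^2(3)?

6

Tracing 3 → 2 → … returns to 3 after 4 steps, so 3 lies in a 4-cycle (2 6 10 3).
Stepping 2 places around the cycle: 3 → 2 → 6.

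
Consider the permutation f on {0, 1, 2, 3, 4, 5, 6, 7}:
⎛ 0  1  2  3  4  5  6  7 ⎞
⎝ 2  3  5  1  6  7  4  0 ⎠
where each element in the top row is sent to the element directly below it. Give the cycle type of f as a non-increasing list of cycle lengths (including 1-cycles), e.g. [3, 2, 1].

[4, 2, 2]

The disjoint cycles are (0 2 5 7)(1 3)(4 6), with lengths 4, 2, 2 in non-increasing order.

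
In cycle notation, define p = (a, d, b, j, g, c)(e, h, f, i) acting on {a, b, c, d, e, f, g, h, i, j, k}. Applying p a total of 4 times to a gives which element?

g

a lies in the 6-cycle (a, d, b, j, g, c).
Advancing 4 steps from a: a → d → b → j → g.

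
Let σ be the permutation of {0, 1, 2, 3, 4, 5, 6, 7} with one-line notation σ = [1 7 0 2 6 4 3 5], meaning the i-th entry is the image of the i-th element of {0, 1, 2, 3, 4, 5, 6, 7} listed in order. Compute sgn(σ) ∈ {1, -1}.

In disjoint-cycle form the cycle lengths are 8.
A cycle of length ℓ contributes ℓ−1 transpositions, so σ is a product of 7 transpositions — odd.

-1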